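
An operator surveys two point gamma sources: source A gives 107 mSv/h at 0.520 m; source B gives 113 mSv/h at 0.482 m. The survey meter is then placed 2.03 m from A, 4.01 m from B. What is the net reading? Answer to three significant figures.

8.65 mSv/h

By superposition, sum each source's inverse-square contribution:
A: 107 × (0.520/2.03)² = 7.021 mSv/h
B: 113 × (0.482/4.01)² = 1.633 mSv/h
Total = 7.021 + 1.633 = 8.654 mSv/h.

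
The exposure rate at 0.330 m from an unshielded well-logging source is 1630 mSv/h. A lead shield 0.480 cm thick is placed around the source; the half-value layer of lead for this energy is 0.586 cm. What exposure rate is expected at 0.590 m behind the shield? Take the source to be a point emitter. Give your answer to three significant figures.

289 mSv/h

Distance alone: 1630 × (0.330/0.590)² = 1630 × 0.3128 = 509.9 mSv/h.
Shield: 0.480/0.586 = 0.8191 half-value layers → attenuation 2^(−0.8191) = 0.5668.
Combined: 509.9 × 0.5668 = 289.0 mSv/h.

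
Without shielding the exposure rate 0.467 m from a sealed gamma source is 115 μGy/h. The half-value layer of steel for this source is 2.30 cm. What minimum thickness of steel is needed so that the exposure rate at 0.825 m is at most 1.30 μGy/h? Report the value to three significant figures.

At 0.825 m, distance alone gives 115 × (0.467/0.825)² = 115 × 0.3204 = 36.85 μGy/h.
Further attenuation needed: 36.85/1.30 = 28.35.
n = log₂(28.35) = 4.825 half-value layers.
Thickness = 4.825 × 2.30 cm = 11.10 cm.

11.1 cm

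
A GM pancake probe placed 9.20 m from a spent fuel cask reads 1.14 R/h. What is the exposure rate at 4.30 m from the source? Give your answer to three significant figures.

5.22 R/h

Intensity scales as (d₁/d₂)², so scaling from 9.20 m to 4.30 m:
(9.20/4.30)² = 4.578, so 1.14 × 4.578 = 5.219 R/h.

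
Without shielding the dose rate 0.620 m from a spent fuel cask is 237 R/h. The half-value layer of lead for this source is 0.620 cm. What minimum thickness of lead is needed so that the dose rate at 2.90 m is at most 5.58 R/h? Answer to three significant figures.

At 2.90 m, distance alone gives (0.620/2.90)² = 0.04571, so 237 × 0.04571 = 10.83 R/h.
Further attenuation needed: 10.83/5.58 = 1.941.
n = log₂(1.941) = 0.9568 half-value layers.
Thickness = 0.9568 × 0.620 cm = 0.5932 cm.

0.593 cm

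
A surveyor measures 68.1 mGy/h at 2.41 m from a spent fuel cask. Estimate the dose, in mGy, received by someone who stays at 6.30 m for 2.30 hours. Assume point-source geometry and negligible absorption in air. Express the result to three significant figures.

Applying the 1/r² law, rate at 6.30 m:
(2.41/6.30)² = 0.1463, so 68.1 × 0.1463 = 9.963 mGy/h.
Dose = rate × time = 9.963 mGy/h × 2.300 h = 22.91 mGy.

22.9 mGy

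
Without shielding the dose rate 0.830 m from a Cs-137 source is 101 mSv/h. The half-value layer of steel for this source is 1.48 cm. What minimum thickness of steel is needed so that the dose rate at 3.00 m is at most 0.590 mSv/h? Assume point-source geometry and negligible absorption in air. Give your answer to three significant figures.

5.49 cm

At 3.00 m, distance alone gives 101 × (0.830/3.00)² = 101 × 0.07654 = 7.731 mSv/h.
Further attenuation needed: 7.731/0.590 = 13.10.
n = log₂(13.10) = 3.711 half-value layers.
Thickness = 3.711 × 1.48 cm = 5.492 cm.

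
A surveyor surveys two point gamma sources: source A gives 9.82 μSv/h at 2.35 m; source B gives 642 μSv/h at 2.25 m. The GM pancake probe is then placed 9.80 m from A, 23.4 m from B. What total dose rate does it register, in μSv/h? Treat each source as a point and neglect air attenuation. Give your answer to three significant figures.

By superposition, sum each source's inverse-square contribution:
A: 9.82 × (2.35/9.80)² = 0.5647 μSv/h
B: 642 × (2.25/23.4)² = 5.936 μSv/h
Total = 0.5647 + 5.936 = 6.501 μSv/h.

6.50 μSv/h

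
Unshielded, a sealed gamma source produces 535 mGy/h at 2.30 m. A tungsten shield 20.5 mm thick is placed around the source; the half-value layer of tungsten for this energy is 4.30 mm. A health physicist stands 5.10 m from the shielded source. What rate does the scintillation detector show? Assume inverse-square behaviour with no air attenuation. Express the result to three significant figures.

4.00 mGy/h

Distance alone: 535 × (2.30/5.10)² = 535 × 0.2034 = 108.8 mGy/h.
Shield: 20.5/4.30 = 4.767 half-value layers → attenuation 2^(−4.767) = 0.03673.
Combined: 108.8 × 0.03673 = 3.996 mGy/h.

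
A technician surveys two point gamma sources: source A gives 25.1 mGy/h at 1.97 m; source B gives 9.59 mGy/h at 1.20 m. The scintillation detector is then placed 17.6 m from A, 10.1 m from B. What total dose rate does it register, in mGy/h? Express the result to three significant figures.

0.450 mGy/h

Each source contributes Iᵢ·(dᵢ/rᵢ)²; contributions add.
A: 25.1 × (1.97/17.6)² = 0.3145 mGy/h
B: 9.59 × (1.20/10.1)² = 0.1354 mGy/h
Total = 0.3145 + 0.1354 = 0.4499 mGy/h.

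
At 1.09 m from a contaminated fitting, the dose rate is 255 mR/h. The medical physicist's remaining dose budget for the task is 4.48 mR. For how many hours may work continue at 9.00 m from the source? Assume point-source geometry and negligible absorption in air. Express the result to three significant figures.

Since intensity falls as 1/r², rate at 9.00 m:
255 × (1.09/9.00)² = 255 × 0.01467 = 3.741 mR/h.
Stay time = 4.48 mR ÷ 3.741 mR/h = 1.198 h.

1.20 h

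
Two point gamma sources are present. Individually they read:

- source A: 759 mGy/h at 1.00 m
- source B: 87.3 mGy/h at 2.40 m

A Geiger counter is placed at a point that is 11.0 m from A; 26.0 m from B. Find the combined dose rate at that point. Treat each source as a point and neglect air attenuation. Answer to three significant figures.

Each source contributes Iᵢ·(dᵢ/rᵢ)²; contributions add.
A: 759 × (1.00/11.0)² = 6.273 mGy/h
B: 87.3 × (2.40/26.0)² = 0.7439 mGy/h
Total = 6.273 + 0.7439 = 7.017 mGy/h.

7.02 mGy/h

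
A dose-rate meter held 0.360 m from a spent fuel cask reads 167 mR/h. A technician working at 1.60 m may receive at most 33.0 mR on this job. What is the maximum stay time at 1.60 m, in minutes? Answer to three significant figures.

Applying the 1/r² law, rate at 1.60 m:
167 × (0.360/1.60)² = 167 × 0.05062 = 8.454 mR/h.
Stay time = 33.0 mR ÷ 8.454 mR/h = 3.903 h = 234.2 min.

234 min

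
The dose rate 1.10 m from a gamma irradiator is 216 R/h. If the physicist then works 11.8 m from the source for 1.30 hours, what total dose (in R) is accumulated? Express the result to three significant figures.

2.44 R

Applying the 1/r² law, rate at 11.8 m:
(1.10/11.8)² = 0.008690, so 216 × 0.008690 = 1.877 R/h.
Dose = rate × time = 1.877 R/h × 1.300 h = 2.440 R.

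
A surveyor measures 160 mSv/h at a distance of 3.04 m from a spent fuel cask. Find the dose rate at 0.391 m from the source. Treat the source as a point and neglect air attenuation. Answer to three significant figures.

Intensity scales as (d₁/d₂)², so the rate at 0.391 m is
160 × (3.04/0.391)² = 160 × 60.45 = 9672 mSv/h.

9670 mSv/h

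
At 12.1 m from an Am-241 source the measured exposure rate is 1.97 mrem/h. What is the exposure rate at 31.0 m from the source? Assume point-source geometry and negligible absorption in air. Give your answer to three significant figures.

By the inverse-square law, scaling from 12.1 m to 31.0 m:
(12.1/31.0)² = 0.1524, so 1.97 × 0.1524 = 0.3002 mrem/h.

0.300 mrem/h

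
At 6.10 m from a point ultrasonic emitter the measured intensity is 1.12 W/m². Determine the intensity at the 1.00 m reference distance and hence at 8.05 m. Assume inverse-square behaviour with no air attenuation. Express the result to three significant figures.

41.7 W/m²; 0.643 W/m²

Applying the 1/r² law,
At 1.00 m: 1.12 × (6.10/1.00)² = 1.12 × 37.21 = 41.68 W/m²
At 8.05 m: 41.68 × (1.00/8.05)² = 41.68 × 0.01543 = 0.6431 W/m².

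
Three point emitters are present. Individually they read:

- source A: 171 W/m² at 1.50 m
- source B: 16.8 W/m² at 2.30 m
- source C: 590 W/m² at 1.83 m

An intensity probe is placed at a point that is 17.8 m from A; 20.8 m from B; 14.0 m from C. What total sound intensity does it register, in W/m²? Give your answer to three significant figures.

11.5 W/m²

By superposition, sum each source's inverse-square contribution:
A: 171 × (1.50/17.8)² = 1.214 W/m²
B: 16.8 × (2.30/20.8)² = 0.2054 W/m²
C: 590 × (1.83/14.0)² = 10.08 W/m²
Total = 1.214 + 0.2054 + 10.08 = 11.50 W/m².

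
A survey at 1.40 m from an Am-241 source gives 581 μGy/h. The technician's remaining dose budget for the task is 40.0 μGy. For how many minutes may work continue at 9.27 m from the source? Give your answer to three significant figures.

181 min

Using I₁d₁² = I₂d₂², rate at 9.27 m:
(1.40/9.27)² = 0.02281, so 581 × 0.02281 = 13.25 μGy/h.
Stay time = 40.0 μGy ÷ 13.25 μGy/h = 3.019 h = 181.1 min.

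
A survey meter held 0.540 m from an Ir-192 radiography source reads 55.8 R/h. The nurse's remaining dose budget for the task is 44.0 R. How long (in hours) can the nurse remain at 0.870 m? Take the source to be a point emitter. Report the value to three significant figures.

Using I₁d₁² = I₂d₂², rate at 0.870 m:
55.8 × (0.540/0.870)² = 55.8 × 0.3853 = 21.50 R/h.
Stay time = 44.0 R ÷ 21.50 R/h = 2.047 h.

2.05 h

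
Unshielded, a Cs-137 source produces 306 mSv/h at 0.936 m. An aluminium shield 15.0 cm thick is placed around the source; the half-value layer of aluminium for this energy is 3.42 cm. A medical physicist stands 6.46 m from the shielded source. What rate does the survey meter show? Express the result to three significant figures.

0.307 mSv/h

Distance alone: 306 × (0.936/6.46)² = 306 × 0.02099 = 6.423 mSv/h.
Shield: 15.0/3.42 = 4.386 half-value layers → attenuation 2^(−4.386) = 0.04783.
Combined: 6.423 × 0.04783 = 0.3072 mSv/h.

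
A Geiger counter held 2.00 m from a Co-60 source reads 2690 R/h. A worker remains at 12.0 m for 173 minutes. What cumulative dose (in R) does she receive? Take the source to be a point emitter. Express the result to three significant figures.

By the inverse-square law, rate at 12.0 m:
2690 × (2.00/12.0)² = 2690 × 0.02778 = 74.73 R/h.
Dose = rate × time = 74.73 R/h × 2.883 h = 215.4 R.

215 R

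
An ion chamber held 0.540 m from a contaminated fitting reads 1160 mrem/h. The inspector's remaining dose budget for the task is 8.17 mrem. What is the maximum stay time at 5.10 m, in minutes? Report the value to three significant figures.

Using I₁d₁² = I₂d₂², rate at 5.10 m:
1160 × (0.540/5.10)² = 1160 × 0.01121 = 13.00 mrem/h.
Stay time = 8.17 mrem ÷ 13.00 mrem/h = 0.6285 h = 37.71 min.

37.7 min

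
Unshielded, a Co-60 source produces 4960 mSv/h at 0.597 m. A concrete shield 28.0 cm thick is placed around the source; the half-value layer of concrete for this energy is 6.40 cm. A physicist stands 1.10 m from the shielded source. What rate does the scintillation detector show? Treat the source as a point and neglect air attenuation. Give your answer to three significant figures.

Distance alone: 4960 × (0.597/1.10)² = 4960 × 0.2946 = 1461 mSv/h.
Shield: 28.0/6.40 = 4.375 half-value layers → attenuation 2^(−4.375) = 0.04819.
Combined: 1461 × 0.04819 = 70.41 mSv/h.

70.4 mSv/h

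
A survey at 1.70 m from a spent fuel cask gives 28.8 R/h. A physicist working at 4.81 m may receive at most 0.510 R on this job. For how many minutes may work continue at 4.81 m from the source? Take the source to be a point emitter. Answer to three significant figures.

Since intensity falls as 1/r², rate at 4.81 m:
(1.70/4.81)² = 0.1249, so 28.8 × 0.1249 = 3.597 R/h.
Stay time = 0.510 R ÷ 3.597 R/h = 0.1418 h = 8.508 min.

8.51 min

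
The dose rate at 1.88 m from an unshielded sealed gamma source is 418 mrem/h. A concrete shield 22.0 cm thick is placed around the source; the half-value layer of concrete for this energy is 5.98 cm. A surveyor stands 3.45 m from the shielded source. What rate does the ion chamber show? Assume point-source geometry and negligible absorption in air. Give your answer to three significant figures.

9.69 mrem/h

Distance alone: 418 × (1.88/3.45)² = 418 × 0.2969 = 124.1 mrem/h.
Shield: 22.0/5.98 = 3.679 half-value layers → attenuation 2^(−3.679) = 0.07807.
Combined: 124.1 × 0.07807 = 9.688 mrem/h.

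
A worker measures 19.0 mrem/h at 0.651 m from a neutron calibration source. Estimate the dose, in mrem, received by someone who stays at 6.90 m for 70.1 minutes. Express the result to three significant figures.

Applying the 1/r² law, rate at 6.90 m:
(0.651/6.90)² = 0.008902, so 19.0 × 0.008902 = 0.1691 mrem/h.
Dose = rate × time = 0.1691 mrem/h × 1.168 h = 0.1975 mrem.

0.198 mrem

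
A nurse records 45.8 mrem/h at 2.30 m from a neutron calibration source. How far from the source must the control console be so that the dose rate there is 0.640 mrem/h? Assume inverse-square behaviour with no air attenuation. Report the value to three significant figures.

Intensity scales as (d₁/d₂)², so d₂ = d₁·√(I₁/I₂).
I₁/I₂ = 45.8/0.640 = 71.56, so d₂ = 2.30 × √71.56 = 19.46 m.

19.5 m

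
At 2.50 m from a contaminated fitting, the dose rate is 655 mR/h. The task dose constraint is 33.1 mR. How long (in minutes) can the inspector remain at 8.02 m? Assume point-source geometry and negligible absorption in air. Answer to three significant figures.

31.2 min

Using I₁d₁² = I₂d₂², rate at 8.02 m:
655 × (2.50/8.02)² = 655 × 0.09717 = 63.65 mR/h.
Stay time = 33.1 mR ÷ 63.65 mR/h = 0.5200 h = 31.20 min.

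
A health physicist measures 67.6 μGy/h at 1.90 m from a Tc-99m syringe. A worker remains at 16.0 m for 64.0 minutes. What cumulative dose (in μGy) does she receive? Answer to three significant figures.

Applying the 1/r² law, rate at 16.0 m:
67.6 × (1.90/16.0)² = 67.6 × 0.01410 = 0.9532 μGy/h.
Dose = rate × time = 0.9532 μGy/h × 1.067 h = 1.017 μGy.

1.02 μGy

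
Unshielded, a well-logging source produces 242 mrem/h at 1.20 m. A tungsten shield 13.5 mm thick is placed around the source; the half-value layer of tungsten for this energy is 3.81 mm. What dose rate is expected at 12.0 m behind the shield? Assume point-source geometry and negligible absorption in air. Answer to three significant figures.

Distance alone: (1.20/12.0)² = 0.01000, so 242 × 0.01000 = 2.420 mrem/h.
Shield: 13.5/3.81 = 3.543 half-value layers → attenuation 2^(−3.543) = 0.08579.
Combined: 2.420 × 0.08579 = 0.2076 mrem/h.

0.208 mrem/h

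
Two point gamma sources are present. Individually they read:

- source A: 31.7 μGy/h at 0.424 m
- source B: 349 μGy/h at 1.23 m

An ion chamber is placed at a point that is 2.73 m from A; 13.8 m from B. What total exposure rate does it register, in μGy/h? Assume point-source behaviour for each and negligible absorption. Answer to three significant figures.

3.54 μGy/h

Each source contributes Iᵢ·(dᵢ/rᵢ)²; contributions add.
A: 31.7 × (0.424/2.73)² = 0.7647 μGy/h
B: 349 × (1.23/13.8)² = 2.773 μGy/h
Total = 0.7647 + 2.773 = 3.538 μGy/h.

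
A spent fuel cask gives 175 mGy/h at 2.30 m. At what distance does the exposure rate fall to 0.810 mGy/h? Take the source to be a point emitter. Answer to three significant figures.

Using I₁d₁² = I₂d₂², d₂ = d₁·√(I₁/I₂).
I₁/I₂ = 175/0.810 = 216.0, so d₂ = 2.30 × √216.0 = 33.80 m.

33.8 m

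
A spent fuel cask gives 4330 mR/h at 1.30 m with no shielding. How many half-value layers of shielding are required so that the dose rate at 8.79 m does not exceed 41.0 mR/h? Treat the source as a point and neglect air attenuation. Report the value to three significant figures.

At 8.79 m, distance alone gives 4330 × (1.30/8.79)² = 4330 × 0.02187 = 94.70 mR/h.
Further attenuation needed: 94.70/41.0 = 2.310.
n = log₂(2.310) = 1.208 half-value layers.

1.21 half-value layers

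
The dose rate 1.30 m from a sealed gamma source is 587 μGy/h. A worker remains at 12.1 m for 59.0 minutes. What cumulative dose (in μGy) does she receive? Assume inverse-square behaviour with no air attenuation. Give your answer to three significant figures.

Intensity scales as (d₁/d₂)², so rate at 12.1 m:
587 × (1.30/12.1)² = 587 × 0.01154 = 6.774 μGy/h.
Dose = rate × time = 6.774 μGy/h × 0.9833 h = 6.661 μGy.

6.66 μGy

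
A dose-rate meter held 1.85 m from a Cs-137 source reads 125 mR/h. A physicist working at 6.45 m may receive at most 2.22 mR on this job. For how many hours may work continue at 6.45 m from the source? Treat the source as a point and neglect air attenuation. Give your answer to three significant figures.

By the inverse-square law, rate at 6.45 m:
(1.85/6.45)² = 0.08227, so 125 × 0.08227 = 10.28 mR/h.
Stay time = 2.22 mR ÷ 10.28 mR/h = 0.2160 h.

0.216 h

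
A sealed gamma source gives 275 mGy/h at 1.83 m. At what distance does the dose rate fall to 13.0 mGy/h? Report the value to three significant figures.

Intensity scales as (d₁/d₂)², so d₂ = d₁·√(I₁/I₂).
I₁/I₂ = 275/13.0 = 21.15, so d₂ = 1.83 × √21.15 = 8.416 m.

8.42 m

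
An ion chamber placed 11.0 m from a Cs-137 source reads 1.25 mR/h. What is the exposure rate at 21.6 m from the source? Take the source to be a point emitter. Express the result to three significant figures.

0.324 mR/h

Intensity scales as (d₁/d₂)², so scaling from 11.0 m to 21.6 m:
(11.0/21.6)² = 0.2593, so 1.25 × 0.2593 = 0.3241 mR/h.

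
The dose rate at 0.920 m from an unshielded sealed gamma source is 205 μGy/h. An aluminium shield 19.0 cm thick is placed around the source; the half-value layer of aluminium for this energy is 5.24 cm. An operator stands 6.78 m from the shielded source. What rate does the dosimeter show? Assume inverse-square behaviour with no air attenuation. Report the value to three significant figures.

0.306 μGy/h

Distance alone: (0.920/6.78)² = 0.01841, so 205 × 0.01841 = 3.774 μGy/h.
Shield: 19.0/5.24 = 3.626 half-value layers → attenuation 2^(−3.626) = 0.08100.
Combined: 3.774 × 0.08100 = 0.3057 μGy/h.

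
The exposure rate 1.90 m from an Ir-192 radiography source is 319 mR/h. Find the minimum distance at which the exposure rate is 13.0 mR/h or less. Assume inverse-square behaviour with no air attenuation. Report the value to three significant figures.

Since intensity falls as 1/r², d₂ = d₁·√(I₁/I₂).
I₁/I₂ = 319/13.0 = 24.54, so d₂ = 1.90 × √24.54 = 9.412 m.

9.41 m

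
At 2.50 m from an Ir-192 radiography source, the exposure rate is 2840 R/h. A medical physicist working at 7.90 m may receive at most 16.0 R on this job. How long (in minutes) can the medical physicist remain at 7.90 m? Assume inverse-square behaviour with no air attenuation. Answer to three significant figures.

Since intensity falls as 1/r², rate at 7.90 m:
(2.50/7.90)² = 0.1001, so 2840 × 0.1001 = 284.3 R/h.
Stay time = 16.0 R ÷ 284.3 R/h = 0.05628 h = 3.377 min.

3.38 min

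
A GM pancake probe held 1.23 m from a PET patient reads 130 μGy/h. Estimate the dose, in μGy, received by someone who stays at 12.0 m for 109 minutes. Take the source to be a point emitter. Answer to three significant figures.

By the inverse-square law, rate at 12.0 m:
130 × (1.23/12.0)² = 130 × 0.01051 = 1.366 μGy/h.
Dose = rate × time = 1.366 μGy/h × 1.817 h = 2.482 μGy.

2.48 μGy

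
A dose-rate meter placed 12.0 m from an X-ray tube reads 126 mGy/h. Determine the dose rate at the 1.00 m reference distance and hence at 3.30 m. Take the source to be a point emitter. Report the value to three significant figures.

By the inverse-square law,
At 1.00 m: 126 × (12.0/1.00)² = 126 × 144.0 = 18140 mGy/h
At 3.30 m: 18140 × (1.00/3.30)² = 18140 × 0.09183 = 1666 mGy/h.

18100 mGy/h; 1670 mGy/h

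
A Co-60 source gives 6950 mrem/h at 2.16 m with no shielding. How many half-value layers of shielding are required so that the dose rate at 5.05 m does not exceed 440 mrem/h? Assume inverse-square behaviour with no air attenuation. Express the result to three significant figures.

1.53 half-value layers

At 5.05 m, distance alone gives 6950 × (2.16/5.05)² = 6950 × 0.1829 = 1271 mrem/h.
Further attenuation needed: 1271/440 = 2.889.
n = log₂(2.889) = 1.531 half-value layers.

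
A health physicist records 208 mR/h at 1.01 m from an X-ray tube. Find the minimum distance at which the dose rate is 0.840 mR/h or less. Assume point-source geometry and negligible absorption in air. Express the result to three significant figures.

Since intensity falls as 1/r², d₂ = d₁·√(I₁/I₂).
I₁/I₂ = 208/0.840 = 247.6, so d₂ = 1.01 × √247.6 = 15.89 m.

15.9 m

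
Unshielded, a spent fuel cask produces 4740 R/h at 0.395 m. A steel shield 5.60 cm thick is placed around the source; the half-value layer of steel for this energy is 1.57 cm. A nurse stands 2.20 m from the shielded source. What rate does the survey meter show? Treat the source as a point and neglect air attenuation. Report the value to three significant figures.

Distance alone: 4740 × (0.395/2.20)² = 4740 × 0.03224 = 152.8 R/h.
Shield: 5.60/1.57 = 3.567 half-value layers → attenuation 2^(−3.567) = 0.08438.
Combined: 152.8 × 0.08438 = 12.89 R/h.

12.9 R/h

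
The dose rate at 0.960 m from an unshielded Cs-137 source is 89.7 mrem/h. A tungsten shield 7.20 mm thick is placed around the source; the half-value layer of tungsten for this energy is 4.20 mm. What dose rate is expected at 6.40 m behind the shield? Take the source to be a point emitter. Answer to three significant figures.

0.615 mrem/h

Distance alone: (0.960/6.40)² = 0.02250, so 89.7 × 0.02250 = 2.018 mrem/h.
Shield: 7.20/4.20 = 1.714 half-value layers → attenuation 2^(−1.714) = 0.3048.
Combined: 2.018 × 0.3048 = 0.6151 mrem/h.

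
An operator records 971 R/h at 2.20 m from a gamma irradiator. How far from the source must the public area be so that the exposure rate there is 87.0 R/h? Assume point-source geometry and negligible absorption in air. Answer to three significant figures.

Applying the 1/r² law, d₂ = d₁·√(I₁/I₂).
I₁/I₂ = 971/87.0 = 11.16, so d₂ = 2.20 × √11.16 = 7.349 m.

7.35 m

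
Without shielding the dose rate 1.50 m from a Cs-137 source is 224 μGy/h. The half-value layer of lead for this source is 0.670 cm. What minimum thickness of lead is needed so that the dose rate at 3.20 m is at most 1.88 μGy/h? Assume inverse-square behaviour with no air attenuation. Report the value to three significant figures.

At 3.20 m, distance alone gives (1.50/3.20)² = 0.2197, so 224 × 0.2197 = 49.21 μGy/h.
Further attenuation needed: 49.21/1.88 = 26.18.
n = log₂(26.18) = 4.710 half-value layers.
Thickness = 4.710 × 0.670 cm = 3.156 cm.

3.16 cm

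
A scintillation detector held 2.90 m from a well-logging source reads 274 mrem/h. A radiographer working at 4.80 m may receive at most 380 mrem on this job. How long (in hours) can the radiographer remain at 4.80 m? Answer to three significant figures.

Since intensity falls as 1/r², rate at 4.80 m:
(2.90/4.80)² = 0.3650, so 274 × 0.3650 = 100.0 mrem/h.
Stay time = 380 mrem ÷ 100.0 mrem/h = 3.800 h.

3.80 h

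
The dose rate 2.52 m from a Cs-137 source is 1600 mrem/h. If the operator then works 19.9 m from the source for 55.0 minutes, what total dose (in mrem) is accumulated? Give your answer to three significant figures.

23.5 mrem

Using I₁d₁² = I₂d₂², rate at 19.9 m:
(2.52/19.9)² = 0.01604, so 1600 × 0.01604 = 25.66 mrem/h.
Dose = rate × time = 25.66 mrem/h × 0.9167 h = 23.52 mrem.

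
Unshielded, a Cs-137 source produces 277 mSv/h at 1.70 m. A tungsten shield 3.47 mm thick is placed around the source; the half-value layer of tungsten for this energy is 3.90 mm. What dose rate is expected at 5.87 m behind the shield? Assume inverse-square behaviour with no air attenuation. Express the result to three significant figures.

12.5 mSv/h

Distance alone: (1.70/5.87)² = 0.08387, so 277 × 0.08387 = 23.23 mSv/h.
Shield: 3.47/3.90 = 0.8897 half-value layers → attenuation 2^(−0.8897) = 0.5397.
Combined: 23.23 × 0.5397 = 12.54 mSv/h.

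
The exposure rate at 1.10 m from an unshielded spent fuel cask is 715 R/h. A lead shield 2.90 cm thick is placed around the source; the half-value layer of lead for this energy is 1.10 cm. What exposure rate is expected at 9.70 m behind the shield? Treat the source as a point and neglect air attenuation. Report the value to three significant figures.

1.48 R/h

Distance alone: (1.10/9.70)² = 0.01286, so 715 × 0.01286 = 9.195 R/h.
Shield: 2.90/1.10 = 2.636 half-value layers → attenuation 2^(−2.636) = 0.1609.
Combined: 9.195 × 0.1609 = 1.479 R/h.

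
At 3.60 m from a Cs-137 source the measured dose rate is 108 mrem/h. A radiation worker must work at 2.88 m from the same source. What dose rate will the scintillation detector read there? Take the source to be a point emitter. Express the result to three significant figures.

Since intensity falls as 1/r², scaling from 3.60 m to 2.88 m:
108 × (3.60/2.88)² = 108 × 1.562 = 168.7 mrem/h.

169 mrem/h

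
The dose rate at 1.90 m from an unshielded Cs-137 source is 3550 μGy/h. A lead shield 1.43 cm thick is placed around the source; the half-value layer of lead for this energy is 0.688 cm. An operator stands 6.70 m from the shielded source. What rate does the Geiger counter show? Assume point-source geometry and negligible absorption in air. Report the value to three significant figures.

Distance alone: 3550 × (1.90/6.70)² = 3550 × 0.08042 = 285.5 μGy/h.
Shield: 1.43/0.688 = 2.078 half-value layers → attenuation 2^(−2.078) = 0.2368.
Combined: 285.5 × 0.2368 = 67.61 μGy/h.

67.6 μGy/h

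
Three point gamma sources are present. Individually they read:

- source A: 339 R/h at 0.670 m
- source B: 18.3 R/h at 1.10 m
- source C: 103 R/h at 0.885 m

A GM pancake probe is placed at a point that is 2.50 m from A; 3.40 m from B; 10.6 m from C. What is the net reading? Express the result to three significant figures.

27.0 R/h

By superposition, sum each source's inverse-square contribution:
A: 339 × (0.670/2.50)² = 24.35 R/h
B: 18.3 × (1.10/3.40)² = 1.915 R/h
C: 103 × (0.885/10.6)² = 0.7180 R/h
Total = 24.35 + 1.915 + 0.7180 = 26.98 R/h.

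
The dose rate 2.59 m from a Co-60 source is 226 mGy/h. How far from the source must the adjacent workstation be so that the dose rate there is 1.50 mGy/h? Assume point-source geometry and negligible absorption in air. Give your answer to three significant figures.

Since intensity falls as 1/r², d₂ = d₁·√(I₁/I₂).
I₁/I₂ = 226/1.50 = 150.7, so d₂ = 2.59 × √150.7 = 31.79 m.

31.8 m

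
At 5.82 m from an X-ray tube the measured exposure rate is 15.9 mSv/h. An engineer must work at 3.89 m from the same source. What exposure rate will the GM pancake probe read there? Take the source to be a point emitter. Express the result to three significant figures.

By the inverse-square law, scaling from 5.82 m to 3.89 m:
(5.82/3.89)² = 2.238, so 15.9 × 2.238 = 35.58 mSv/h.

35.6 mSv/h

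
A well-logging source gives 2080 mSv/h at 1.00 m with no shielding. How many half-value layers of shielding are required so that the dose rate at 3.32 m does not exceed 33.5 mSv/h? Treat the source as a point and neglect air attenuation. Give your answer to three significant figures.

At 3.32 m, distance alone gives (1.00/3.32)² = 0.09072, so 2080 × 0.09072 = 188.7 mSv/h.
Further attenuation needed: 188.7/33.5 = 5.633.
n = log₂(5.633) = 2.494 half-value layers.

2.49 half-value layers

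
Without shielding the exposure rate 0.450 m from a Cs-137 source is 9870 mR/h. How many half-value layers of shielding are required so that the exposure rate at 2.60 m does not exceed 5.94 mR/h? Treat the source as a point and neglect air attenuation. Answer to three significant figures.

At 2.60 m, distance alone gives (0.450/2.60)² = 0.02996, so 9870 × 0.02996 = 295.7 mR/h.
Further attenuation needed: 295.7/5.94 = 49.78.
n = log₂(49.78) = 5.637 half-value layers.

5.64 half-value layers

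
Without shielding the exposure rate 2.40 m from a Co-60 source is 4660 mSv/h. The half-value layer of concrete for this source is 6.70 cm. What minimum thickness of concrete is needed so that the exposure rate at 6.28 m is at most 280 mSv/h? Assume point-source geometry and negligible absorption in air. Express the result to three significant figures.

8.59 cm

At 6.28 m, distance alone gives 4660 × (2.40/6.28)² = 4660 × 0.1461 = 680.8 mSv/h.
Further attenuation needed: 680.8/280 = 2.431.
n = log₂(2.431) = 1.282 half-value layers.
Thickness = 1.282 × 6.70 cm = 8.589 cm.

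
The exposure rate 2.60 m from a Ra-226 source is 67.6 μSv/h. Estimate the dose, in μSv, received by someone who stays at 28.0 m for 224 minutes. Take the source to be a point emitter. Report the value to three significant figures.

2.18 μSv

Applying the 1/r² law, rate at 28.0 m:
67.6 × (2.60/28.0)² = 67.6 × 0.008622 = 0.5828 μSv/h.
Dose = rate × time = 0.5828 μSv/h × 3.733 h = 2.176 μSv.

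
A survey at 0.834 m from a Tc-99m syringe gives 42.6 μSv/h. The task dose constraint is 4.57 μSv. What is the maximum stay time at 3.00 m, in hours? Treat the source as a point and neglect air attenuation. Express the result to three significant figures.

Intensity scales as (d₁/d₂)², so rate at 3.00 m:
42.6 × (0.834/3.00)² = 42.6 × 0.07728 = 3.292 μSv/h.
Stay time = 4.57 μSv ÷ 3.292 μSv/h = 1.388 h.

1.39 h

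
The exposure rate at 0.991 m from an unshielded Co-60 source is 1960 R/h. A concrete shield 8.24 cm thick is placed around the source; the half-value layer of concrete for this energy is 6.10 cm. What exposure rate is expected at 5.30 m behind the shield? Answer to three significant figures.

26.9 R/h

Distance alone: (0.991/5.30)² = 0.03496, so 1960 × 0.03496 = 68.52 R/h.
Shield: 8.24/6.10 = 1.351 half-value layers → attenuation 2^(−1.351) = 0.3920.
Combined: 68.52 × 0.3920 = 26.86 R/h.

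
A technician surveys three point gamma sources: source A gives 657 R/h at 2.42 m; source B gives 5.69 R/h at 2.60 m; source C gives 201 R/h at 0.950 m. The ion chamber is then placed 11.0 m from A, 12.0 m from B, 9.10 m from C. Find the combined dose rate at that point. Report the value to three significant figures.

By superposition, sum each source's inverse-square contribution:
A: 657 × (2.42/11.0)² = 31.80 R/h
B: 5.69 × (2.60/12.0)² = 0.2671 R/h
C: 201 × (0.950/9.10)² = 2.191 R/h
Total = 31.80 + 0.2671 + 2.191 = 34.26 R/h.

34.3 R/h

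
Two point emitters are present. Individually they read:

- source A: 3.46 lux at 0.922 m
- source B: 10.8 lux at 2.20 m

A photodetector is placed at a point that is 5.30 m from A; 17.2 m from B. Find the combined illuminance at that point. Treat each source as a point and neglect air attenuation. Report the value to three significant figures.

Each source contributes Iᵢ·(dᵢ/rᵢ)²; contributions add.
A: 3.46 × (0.922/5.30)² = 0.1047 lux
B: 10.8 × (2.20/17.2)² = 0.1767 lux
Total = 0.1047 + 0.1767 = 0.2814 lux.

0.281 lux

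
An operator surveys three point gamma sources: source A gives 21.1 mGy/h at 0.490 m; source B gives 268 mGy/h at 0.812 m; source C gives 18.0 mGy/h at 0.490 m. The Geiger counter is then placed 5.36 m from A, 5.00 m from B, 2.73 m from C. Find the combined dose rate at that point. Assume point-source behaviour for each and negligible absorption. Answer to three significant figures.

7.82 mGy/h

Each source contributes Iᵢ·(dᵢ/rᵢ)²; contributions add.
A: 21.1 × (0.490/5.36)² = 0.1763 mGy/h
B: 268 × (0.812/5.00)² = 7.068 mGy/h
C: 18.0 × (0.490/2.73)² = 0.5799 mGy/h
Total = 0.1763 + 7.068 + 0.5799 = 7.824 mGy/h.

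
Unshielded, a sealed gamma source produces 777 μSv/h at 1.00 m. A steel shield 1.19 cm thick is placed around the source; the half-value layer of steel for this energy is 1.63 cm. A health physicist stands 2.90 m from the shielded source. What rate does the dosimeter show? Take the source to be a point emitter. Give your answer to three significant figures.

55.7 μSv/h

Distance alone: (1.00/2.90)² = 0.1189, so 777 × 0.1189 = 92.39 μSv/h.
Shield: 1.19/1.63 = 0.7301 half-value layers → attenuation 2^(−0.7301) = 0.6029.
Combined: 92.39 × 0.6029 = 55.70 μSv/h.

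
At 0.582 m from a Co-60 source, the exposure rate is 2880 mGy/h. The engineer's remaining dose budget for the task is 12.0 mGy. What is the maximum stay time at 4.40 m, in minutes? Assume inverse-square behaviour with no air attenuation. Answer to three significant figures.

14.3 min

Since intensity falls as 1/r², rate at 4.40 m:
(0.582/4.40)² = 0.01750, so 2880 × 0.01750 = 50.40 mGy/h.
Stay time = 12.0 mGy ÷ 50.40 mGy/h = 0.2381 h = 14.29 min.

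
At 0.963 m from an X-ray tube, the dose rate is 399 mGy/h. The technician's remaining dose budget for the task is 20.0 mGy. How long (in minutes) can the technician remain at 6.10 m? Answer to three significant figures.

121 min

Applying the 1/r² law, rate at 6.10 m:
(0.963/6.10)² = 0.02492, so 399 × 0.02492 = 9.943 mGy/h.
Stay time = 20.0 mGy ÷ 9.943 mGy/h = 2.011 h = 120.7 min.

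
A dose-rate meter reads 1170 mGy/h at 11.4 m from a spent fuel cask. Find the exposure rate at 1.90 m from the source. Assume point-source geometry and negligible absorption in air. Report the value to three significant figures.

42100 mGy/h

Applying the 1/r² law, the rate at 1.90 m is
(11.4/1.90)² = 36.00, so 1170 × 36.00 = 42120 mGy/h.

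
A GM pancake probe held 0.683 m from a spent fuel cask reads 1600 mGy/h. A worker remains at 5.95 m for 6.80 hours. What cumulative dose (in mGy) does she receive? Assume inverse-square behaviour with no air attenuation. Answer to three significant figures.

143 mGy

Using I₁d₁² = I₂d₂², rate at 5.95 m:
(0.683/5.95)² = 0.01318, so 1600 × 0.01318 = 21.09 mGy/h.
Dose = rate × time = 21.09 mGy/h × 6.800 h = 143.4 mGy.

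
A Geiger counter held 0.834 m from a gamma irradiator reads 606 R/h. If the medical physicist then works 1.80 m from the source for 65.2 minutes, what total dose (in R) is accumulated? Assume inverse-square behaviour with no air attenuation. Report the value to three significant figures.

141 R

Applying the 1/r² law, rate at 1.80 m:
(0.834/1.80)² = 0.2147, so 606 × 0.2147 = 130.1 R/h.
Dose = rate × time = 130.1 R/h × 1.087 h = 141.4 R.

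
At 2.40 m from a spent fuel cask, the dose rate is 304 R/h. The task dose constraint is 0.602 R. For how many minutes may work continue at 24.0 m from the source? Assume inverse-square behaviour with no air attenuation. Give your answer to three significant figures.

Applying the 1/r² law, rate at 24.0 m:
(2.40/24.0)² = 0.01000, so 304 × 0.01000 = 3.040 R/h.
Stay time = 0.602 R ÷ 3.040 R/h = 0.1980 h = 11.88 min.

11.9 min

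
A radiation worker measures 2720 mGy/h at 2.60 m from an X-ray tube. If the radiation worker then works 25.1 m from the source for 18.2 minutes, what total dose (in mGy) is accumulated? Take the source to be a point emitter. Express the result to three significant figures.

Intensity scales as (d₁/d₂)², so rate at 25.1 m:
2720 × (2.60/25.1)² = 2720 × 0.01073 = 29.19 mGy/h.
Dose = rate × time = 29.19 mGy/h × 0.3033 h = 8.853 mGy.

8.85 mGy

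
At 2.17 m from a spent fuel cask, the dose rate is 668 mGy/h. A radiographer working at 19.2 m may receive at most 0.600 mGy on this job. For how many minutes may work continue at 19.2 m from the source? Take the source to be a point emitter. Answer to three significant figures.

Since intensity falls as 1/r², rate at 19.2 m:
(2.17/19.2)² = 0.01277, so 668 × 0.01277 = 8.530 mGy/h.
Stay time = 0.600 mGy ÷ 8.530 mGy/h = 0.07034 h = 4.220 min.

4.22 min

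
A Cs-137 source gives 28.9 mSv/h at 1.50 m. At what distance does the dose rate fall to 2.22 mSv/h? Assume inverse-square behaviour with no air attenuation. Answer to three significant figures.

Since intensity falls as 1/r², d₂ = d₁·√(I₁/I₂).
I₁/I₂ = 28.9/2.22 = 13.02, so d₂ = 1.50 × √13.02 = 5.412 m.

5.41 m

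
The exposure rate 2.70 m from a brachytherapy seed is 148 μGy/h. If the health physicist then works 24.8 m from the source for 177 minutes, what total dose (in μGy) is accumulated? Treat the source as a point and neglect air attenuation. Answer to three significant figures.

Since intensity falls as 1/r², rate at 24.8 m:
(2.70/24.8)² = 0.01185, so 148 × 0.01185 = 1.754 μGy/h.
Dose = rate × time = 1.754 μGy/h × 2.950 h = 5.174 μGy.

5.17 μGy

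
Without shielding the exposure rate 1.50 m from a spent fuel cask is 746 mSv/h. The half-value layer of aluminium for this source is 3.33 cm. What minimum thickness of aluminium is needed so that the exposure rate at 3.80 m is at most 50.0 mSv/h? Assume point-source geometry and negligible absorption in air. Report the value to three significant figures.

At 3.80 m, distance alone gives 746 × (1.50/3.80)² = 746 × 0.1558 = 116.2 mSv/h.
Further attenuation needed: 116.2/50.0 = 2.324.
n = log₂(2.324) = 1.217 half-value layers.
Thickness = 1.217 × 3.33 cm = 4.053 cm.

4.05 cm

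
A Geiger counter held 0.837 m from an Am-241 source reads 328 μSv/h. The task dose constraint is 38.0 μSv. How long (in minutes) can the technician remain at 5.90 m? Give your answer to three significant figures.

345 min

Using I₁d₁² = I₂d₂², rate at 5.90 m:
(0.837/5.90)² = 0.02013, so 328 × 0.02013 = 6.603 μSv/h.
Stay time = 38.0 μSv ÷ 6.603 μSv/h = 5.755 h = 345.3 min.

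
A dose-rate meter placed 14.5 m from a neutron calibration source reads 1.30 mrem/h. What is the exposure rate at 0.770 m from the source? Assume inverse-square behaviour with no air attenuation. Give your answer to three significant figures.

461 mrem/h

By the inverse-square law, scaling from 14.5 m to 0.770 m:
1.30 × (14.5/0.770)² = 1.30 × 354.6 = 461.0 mrem/h.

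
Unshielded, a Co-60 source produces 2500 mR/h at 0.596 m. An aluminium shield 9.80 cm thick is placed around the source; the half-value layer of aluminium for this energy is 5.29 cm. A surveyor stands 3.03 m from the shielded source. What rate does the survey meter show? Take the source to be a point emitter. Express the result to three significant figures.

Distance alone: (0.596/3.03)² = 0.03869, so 2500 × 0.03869 = 96.73 mR/h.
Shield: 9.80/5.29 = 1.853 half-value layers → attenuation 2^(−1.853) = 0.2768.
Combined: 96.73 × 0.2768 = 26.77 mR/h.

26.8 mR/h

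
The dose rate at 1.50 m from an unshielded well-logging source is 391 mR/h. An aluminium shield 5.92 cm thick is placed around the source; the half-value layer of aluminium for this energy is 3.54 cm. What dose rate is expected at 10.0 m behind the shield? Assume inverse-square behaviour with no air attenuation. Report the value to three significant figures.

Distance alone: 391 × (1.50/10.0)² = 391 × 0.02250 = 8.797 mR/h.
Shield: 5.92/3.54 = 1.672 half-value layers → attenuation 2^(−1.672) = 0.3138.
Combined: 8.797 × 0.3138 = 2.760 mR/h.

2.76 mR/h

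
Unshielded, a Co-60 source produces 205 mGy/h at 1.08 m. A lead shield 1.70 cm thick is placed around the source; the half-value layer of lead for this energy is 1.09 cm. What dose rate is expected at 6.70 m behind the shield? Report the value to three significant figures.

1.81 mGy/h

Distance alone: 205 × (1.08/6.70)² = 205 × 0.02598 = 5.326 mGy/h.
Shield: 1.70/1.09 = 1.560 half-value layers → attenuation 2^(−1.560) = 0.3392.
Combined: 5.326 × 0.3392 = 1.807 mGy/h.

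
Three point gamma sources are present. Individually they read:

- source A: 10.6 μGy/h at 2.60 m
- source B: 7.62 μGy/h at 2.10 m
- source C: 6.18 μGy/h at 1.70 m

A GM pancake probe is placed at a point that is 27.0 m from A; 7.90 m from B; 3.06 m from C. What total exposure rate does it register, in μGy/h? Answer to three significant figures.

2.54 μGy/h

Each source contributes Iᵢ·(dᵢ/rᵢ)²; contributions add.
A: 10.6 × (2.60/27.0)² = 0.09829 μGy/h
B: 7.62 × (2.10/7.90)² = 0.5384 μGy/h
C: 6.18 × (1.70/3.06)² = 1.907 μGy/h
Total = 0.09829 + 0.5384 + 1.907 = 2.544 μGy/h.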